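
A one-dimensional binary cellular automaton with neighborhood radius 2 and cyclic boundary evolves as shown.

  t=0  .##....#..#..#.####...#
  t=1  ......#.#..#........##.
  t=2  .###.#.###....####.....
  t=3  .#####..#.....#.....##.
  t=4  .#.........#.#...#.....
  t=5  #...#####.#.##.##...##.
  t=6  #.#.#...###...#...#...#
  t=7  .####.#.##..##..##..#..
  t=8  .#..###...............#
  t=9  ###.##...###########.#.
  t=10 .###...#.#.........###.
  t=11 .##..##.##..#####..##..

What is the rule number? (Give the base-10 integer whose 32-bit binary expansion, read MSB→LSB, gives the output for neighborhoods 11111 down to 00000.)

741492357

  #####|.  b31=0 t=3,i=3
  ####.|.  b30=0 t=0,i=17
  ###.#|#  b29=1 t=2,i=3
  ###..|.  b28=0 t=0,i=18
  ##.##|#  b27=1 t=5,i=14
  ##.#.|#  b26=1 t=2,i=4
  ##..#|.  b25=0 t=3,i=6
  ##...|.  b24=0 t=0,i=3
  #.###|.  b23=0 t=0,i=15
  #.##.|.  b22=0 t=0,i=1
  #.#.#|#  b21=1 t=2,i=5
  #.#..|#  b20=1 t=1,i=8
  #..##|.  b19=0 t=3,i=0
  #..#.|.  b18=0 t=0,i=9
  #...#|#  b17=1 t=0,i=20
  #....|.  b16=0 t=0,i=4
  .####|.  b15=0 t=0,i=16
  .###.|#  b14=1 t=2,i=2
  .##.#|.  b13=0 t=5,i=13
  .##..|.  b12=0 t=0,i=2
  .#.##|.  b11=0 t=0,i=0
  .#.#.|#  b10=1 t=1,i=7
  .#..#|#  b9=1 t=0,i=8
  .#...|.  b8=0 t=1,i=12
  ..###|#  b7=1 t=2,i=1
  ..##.|.  b6=0 t=1,i=20
  ..#.#|.  b5=0 t=0,i=13
  ..#..|.  b4=0 t=0,i=7
  ...##|.  b3=0 t=1,i=19
  ...#.|#  b2=1 t=0,i=6
  ....#|.  b1=0 t=0,i=5
  .....|#  b0=1 t=1,i=1
  bits 00101100001100100100011010000101 = 741492357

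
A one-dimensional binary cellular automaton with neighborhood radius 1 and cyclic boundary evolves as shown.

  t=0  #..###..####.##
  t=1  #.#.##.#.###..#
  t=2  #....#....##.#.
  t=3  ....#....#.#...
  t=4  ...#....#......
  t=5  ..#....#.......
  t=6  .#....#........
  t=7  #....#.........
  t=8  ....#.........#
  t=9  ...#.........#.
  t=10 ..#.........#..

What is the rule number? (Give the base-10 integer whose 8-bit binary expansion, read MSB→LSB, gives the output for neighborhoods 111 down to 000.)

  nb ###: next=#  (t=0,i=4, bit7=1)
  nb ##.: next=#  (t=0,i=0, bit6=1)
  nb #.#: next=.  (t=0,i=12, bit5=0)
  nb #..: next=.  (t=0,i=1, bit4=0)
  nb .##: next=.  (t=0,i=3, bit3=0)
  nb .#.: next=.  (t=1,i=2, bit2=0)
  nb ..#: next=#  (t=0,i=2, bit1=1)
  nb ...: next=.  (t=2,i=2, bit0=0)
  bits 11000010 = 194

194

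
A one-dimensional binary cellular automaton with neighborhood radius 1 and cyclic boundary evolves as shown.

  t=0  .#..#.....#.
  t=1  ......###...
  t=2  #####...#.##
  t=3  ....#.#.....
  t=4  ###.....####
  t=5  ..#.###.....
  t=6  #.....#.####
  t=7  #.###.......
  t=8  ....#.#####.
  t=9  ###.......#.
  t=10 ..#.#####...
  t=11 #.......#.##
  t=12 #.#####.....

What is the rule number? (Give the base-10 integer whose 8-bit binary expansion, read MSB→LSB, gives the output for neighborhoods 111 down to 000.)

  ###|.  b7=0 t=1,i=7
  ##.|#  b6=1 t=1,i=8
  #.#|.  b5=0 t=2,i=9
  #..|.  b4=0 t=0,i=2
  .##|.  b3=0 t=1,i=6
  .#.|.  b2=0 t=0,i=1
  ..#|.  b1=0 t=0,i=0
  ...|#  b0=1 t=0,i=6
  bits 01000001 = 65

65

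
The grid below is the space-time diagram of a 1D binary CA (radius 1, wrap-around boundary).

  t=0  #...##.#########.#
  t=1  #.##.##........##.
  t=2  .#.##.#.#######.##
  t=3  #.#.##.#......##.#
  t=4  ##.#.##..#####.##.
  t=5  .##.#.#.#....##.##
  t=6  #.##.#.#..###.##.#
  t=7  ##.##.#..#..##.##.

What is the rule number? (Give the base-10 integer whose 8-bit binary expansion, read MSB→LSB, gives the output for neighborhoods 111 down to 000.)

99

  [7] ### => .  t=0,i=8
  [6] ##. => #  t=0,i=0
  [5] #.# => #  t=0,i=6
  [4] #.. => .  t=0,i=1
  [3] .## => .  t=0,i=4
  [2] .#. => .  t=1,i=0
  [1] ..# => #  t=0,i=3
  [0] ... => #  t=0,i=2
  bits 01100011 = 99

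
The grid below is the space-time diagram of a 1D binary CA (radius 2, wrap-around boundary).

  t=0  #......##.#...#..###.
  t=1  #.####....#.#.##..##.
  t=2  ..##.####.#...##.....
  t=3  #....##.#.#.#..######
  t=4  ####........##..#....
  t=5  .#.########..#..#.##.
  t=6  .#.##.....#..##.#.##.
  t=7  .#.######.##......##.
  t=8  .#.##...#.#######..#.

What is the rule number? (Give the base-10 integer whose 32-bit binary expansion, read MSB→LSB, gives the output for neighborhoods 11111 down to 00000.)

  [31] ##### => .  t=3,i=17
  [30] ####. => .  t=1,i=4
  [29] ###.# => #  t=0,i=19
  [28] ###.. => #  t=1,i=5
  [27] ##.## => .  t=2,i=4
  [26] ##.#. => .  t=0,i=9
  [25] ##..# => .  t=1,i=16
  [24] ##... => #  t=1,i=6
  [23] #.### => #  t=1,i=2
  [22] #.##. => #  t=1,i=14
  [21] #.#.# => .  t=1,i=0
  [20] #.#.. => #  t=0,i=0
  [19] #..## => .  t=0,i=16
  [18] #..#. => .  t=4,i=15
  [17] #...# => #  t=0,i=12
  [16] #.... => #  t=0,i=2
  [15] .#### => #  t=1,i=3
  [14] .###. => #  t=0,i=18
  [13] .##.# => .  t=0,i=8
  [12] .##.. => #  t=1,i=15
  [11] .#.## => .  t=1,i=1
  [10] .#.#. => .  t=1,i=11
  [9] .#..# => #  t=0,i=15
  [8] .#... => .  t=0,i=1
  [7] ..### => .  t=0,i=17
  [6] ..##. => .  t=0,i=7
  [5] ..#.# => #  t=1,i=10
  [4] ..#.. => #  t=0,i=14
  [3] ...## => .  t=0,i=6
  [2] ...#. => .  t=0,i=13
  [1] ....# => #  t=0,i=5
  [0] ..... => #  t=0,i=3
  bits 00110001110100111101001000110011 = 835965491

835965491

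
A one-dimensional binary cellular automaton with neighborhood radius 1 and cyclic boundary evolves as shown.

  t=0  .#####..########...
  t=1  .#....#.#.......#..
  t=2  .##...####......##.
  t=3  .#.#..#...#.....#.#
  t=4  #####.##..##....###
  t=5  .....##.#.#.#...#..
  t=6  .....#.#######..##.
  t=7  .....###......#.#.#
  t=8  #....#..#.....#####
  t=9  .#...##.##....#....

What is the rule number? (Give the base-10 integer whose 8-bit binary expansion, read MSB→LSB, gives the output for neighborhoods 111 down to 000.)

60

  ### -> .   bit 7 = 0  t=0,i=2
  ##. -> .   bit 6 = 0  t=0,i=5
  #.# -> #   bit 5 = 1  t=1,i=7
  #.. -> #   bit 4 = 1  t=0,i=6
  .## -> #   bit 3 = 1  t=0,i=1
  .#. -> #   bit 2 = 1  t=1,i=1
  ..# -> .   bit 1 = 0  t=0,i=0
  ... -> .   bit 0 = 0  t=0,i=17
  bits 00111100 = 60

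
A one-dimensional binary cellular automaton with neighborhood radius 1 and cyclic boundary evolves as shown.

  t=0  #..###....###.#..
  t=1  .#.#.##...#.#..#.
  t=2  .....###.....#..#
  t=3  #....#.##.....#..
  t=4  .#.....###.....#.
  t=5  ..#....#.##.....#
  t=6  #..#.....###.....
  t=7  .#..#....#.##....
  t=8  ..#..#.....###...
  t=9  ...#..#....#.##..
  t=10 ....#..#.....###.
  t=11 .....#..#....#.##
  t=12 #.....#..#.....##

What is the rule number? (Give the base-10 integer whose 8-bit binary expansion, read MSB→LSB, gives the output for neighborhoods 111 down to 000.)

88

  nb ###: next=.  (t=0,i=4, bit7=0)
  nb ##.: next=#  (t=0,i=5, bit6=1)
  nb #.#: next=.  (t=0,i=13, bit5=0)
  nb #..: next=#  (t=0,i=1, bit4=1)
  nb .##: next=#  (t=0,i=3, bit3=1)
  nb .#.: next=.  (t=0,i=0, bit2=0)
  nb ..#: next=.  (t=0,i=2, bit1=0)
  nb ...: next=.  (t=0,i=7, bit0=0)
  bits 01011000 = 88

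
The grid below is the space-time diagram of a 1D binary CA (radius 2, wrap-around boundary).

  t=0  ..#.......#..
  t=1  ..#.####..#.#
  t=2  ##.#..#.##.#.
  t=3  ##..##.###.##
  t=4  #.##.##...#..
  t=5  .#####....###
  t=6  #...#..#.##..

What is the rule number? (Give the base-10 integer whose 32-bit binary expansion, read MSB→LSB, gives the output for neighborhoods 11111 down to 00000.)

1248669337

  ##### -> .   bit 31 = 0  t=5,i=3
  ####. -> #   bit 30 = 1  t=1,i=6
  ###.# -> .   bit 29 = 0  t=3,i=9
  ###.. -> .   bit 28 = 0  t=1,i=7
  ##.## -> #   bit 27 = 1  t=3,i=6
  ##.#. -> .   bit 26 = 0  t=2,i=2
  ##..# -> #   bit 25 = 1  t=1,i=8
  ##... -> .   bit 24 = 0  t=4,i=7
  #.### -> .   bit 23 = 0  t=1,i=4
  #.##. -> #   bit 22 = 1  t=2,i=0
  #.#.# -> #   bit 21 = 1  t=2,i=11
  #.#.. -> .   bit 20 = 0  t=1,i=12
  #..## -> #   bit 19 = 1  t=3,i=3
  #..#. -> #   bit 18 = 1  t=1,i=1
  #...# -> .   bit 17 = 0  t=4,i=8
  #.... -> #   bit 16 = 1  t=0,i=4
  .#### -> .   bit 15 = 0  t=1,i=5
  .###. -> .   bit 14 = 0  t=3,i=8
  .##.# -> #   bit 13 = 1  t=2,i=1
  .##.. -> .   bit 12 = 0  t=4,i=6
  .#.## -> #   bit 11 = 1  t=1,i=3
  .#.#. -> #   bit 10 = 1  t=1,i=11
  .#..# -> #   bit 9 = 1  t=1,i=0
  .#... -> .   bit 8 = 0  t=0,i=3
  ..### -> #   bit 7 = 1  t=5,i=10
  ..##. -> .   bit 6 = 0  t=3,i=4
  ..#.# -> .   bit 5 = 0  t=1,i=2
  ..#.. -> #   bit 4 = 1  t=0,i=2
  ...## -> #   bit 3 = 1  t=5,i=9
  ...#. -> .   bit 2 = 0  t=0,i=1
  ....# -> .   bit 1 = 0  t=0,i=0
  ..... -> #   bit 0 = 1  t=0,i=5
  bits 01001010011011010010111010011001 = 1248669337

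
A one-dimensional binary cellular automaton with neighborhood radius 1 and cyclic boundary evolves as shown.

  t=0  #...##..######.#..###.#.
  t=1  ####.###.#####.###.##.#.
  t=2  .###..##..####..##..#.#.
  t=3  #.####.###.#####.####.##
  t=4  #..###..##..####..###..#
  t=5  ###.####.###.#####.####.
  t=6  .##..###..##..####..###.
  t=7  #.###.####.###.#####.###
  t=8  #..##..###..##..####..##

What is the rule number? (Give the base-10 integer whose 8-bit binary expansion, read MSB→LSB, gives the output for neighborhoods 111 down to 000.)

  nb ###: next=#  (t=0,i=9, bit7=1)
  nb ##.: next=#  (t=0,i=5, bit6=1)
  nb #.#: next=.  (t=0,i=14, bit5=0)
  nb #..: next=#  (t=0,i=1, bit4=1)
  nb .##: next=.  (t=0,i=4, bit3=0)
  nb .#.: next=#  (t=0,i=0, bit2=1)
  nb ..#: next=#  (t=0,i=3, bit1=1)
  nb ...: next=#  (t=0,i=2, bit0=1)
  bits 11010111 = 215

215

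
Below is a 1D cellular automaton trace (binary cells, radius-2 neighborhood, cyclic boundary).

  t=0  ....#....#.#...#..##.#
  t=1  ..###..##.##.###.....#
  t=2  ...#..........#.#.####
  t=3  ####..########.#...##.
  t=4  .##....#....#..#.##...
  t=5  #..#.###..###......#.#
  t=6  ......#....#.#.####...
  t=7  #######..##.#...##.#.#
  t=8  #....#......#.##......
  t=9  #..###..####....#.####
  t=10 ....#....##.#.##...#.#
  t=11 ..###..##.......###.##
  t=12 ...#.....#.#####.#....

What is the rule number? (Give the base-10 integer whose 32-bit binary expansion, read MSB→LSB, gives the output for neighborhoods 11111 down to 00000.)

  [31] ##### => .  t=3,i=8
  [30] ####. => #  t=2,i=20
  [29] ###.# => .  t=3,i=13
  [28] ###.. => .  t=1,i=4
  [27] ##.## => .  t=1,i=9
  [26] ##.#. => .  t=0,i=20
  [25] ##..# => .  t=1,i=5
  [24] ##... => #  t=1,i=16
  [23] #.### => .  t=1,i=13
  [22] #.##. => .  t=1,i=10
  [21] #.#.# => .  t=2,i=16
  [20] #.#.. => #  t=0,i=11
  [19] #..## => .  t=0,i=17
  [18] #..#. => .  t=4,i=14
  [17] #...# => #  t=0,i=13
  [16] #.... => .  t=0,i=1
  [15] .#### => #  t=2,i=19
  [14] .###. => #  t=1,i=3
  [13] .##.# => .  t=0,i=19
  [12] .##.. => .  t=4,i=2
  [11] .#.## => .  t=2,i=17
  [10] .#.#. => #  t=0,i=10
  [9] .#..# => .  t=0,i=16
  [8] .#... => .  t=0,i=0
  [7] ..### => .  t=1,i=2
  [6] ..##. => .  t=0,i=18
  [5] ..#.# => .  t=0,i=9
  [4] ..#.. => #  t=0,i=4
  [3] ...## => #  t=3,i=18
  [2] ...#. => #  t=0,i=3
  [1] ....# => #  t=0,i=2
  [0] ..... => #  t=1,i=18
  bits 01000001000100101100010000011111 = 1091748895

1091748895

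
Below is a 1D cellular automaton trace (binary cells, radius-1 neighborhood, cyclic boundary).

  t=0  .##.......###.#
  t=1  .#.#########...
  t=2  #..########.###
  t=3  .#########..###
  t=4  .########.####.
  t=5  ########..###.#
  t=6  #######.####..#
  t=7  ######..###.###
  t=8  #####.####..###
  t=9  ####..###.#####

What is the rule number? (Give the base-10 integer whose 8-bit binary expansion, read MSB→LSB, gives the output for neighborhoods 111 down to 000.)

155

  ###|#  b7=1 t=0,i=11
  ##.|.  b6=0 t=0,i=2
  #.#|.  b5=0 t=0,i=0
  #..|#  b4=1 t=0,i=3
  .##|#  b3=1 t=0,i=1
  .#.|.  b2=0 t=0,i=14
  ..#|#  b1=1 t=0,i=9
  ...|#  b0=1 t=0,i=4
  bits 10011011 = 155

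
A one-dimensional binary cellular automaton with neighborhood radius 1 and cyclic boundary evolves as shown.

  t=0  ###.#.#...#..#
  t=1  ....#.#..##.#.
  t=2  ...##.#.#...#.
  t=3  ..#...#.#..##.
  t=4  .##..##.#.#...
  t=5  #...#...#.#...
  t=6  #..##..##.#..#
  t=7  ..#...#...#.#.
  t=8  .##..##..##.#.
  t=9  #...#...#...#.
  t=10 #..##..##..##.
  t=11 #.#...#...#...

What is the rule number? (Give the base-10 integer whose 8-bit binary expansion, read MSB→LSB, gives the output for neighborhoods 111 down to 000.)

  ###|.  b7=0 t=0,i=0
  ##.|.  b6=0 t=0,i=2
  #.#|.  b5=0 t=0,i=3
  #..|.  b4=0 t=0,i=7
  .##|.  b3=0 t=0,i=13
  .#.|#  b2=1 t=0,i=4
  ..#|#  b1=1 t=0,i=9
  ...|.  b0=0 t=0,i=8
  bits 00000110 = 6

6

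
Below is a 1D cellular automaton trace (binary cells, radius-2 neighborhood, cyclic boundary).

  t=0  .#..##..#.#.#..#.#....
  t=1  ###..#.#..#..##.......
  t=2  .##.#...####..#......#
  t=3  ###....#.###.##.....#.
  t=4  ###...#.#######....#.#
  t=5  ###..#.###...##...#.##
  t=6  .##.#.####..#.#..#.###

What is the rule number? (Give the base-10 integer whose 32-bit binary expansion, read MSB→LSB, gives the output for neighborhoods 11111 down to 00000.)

  nb #####: next=.  (t=4,i=10, bit31=0)
  nb ####.: next=#  (t=2,i=10, bit30=1)
  nb ###.#: next=#  (t=3,i=11, bit29=1)
  nb ###..: next=#  (t=1,i=2, bit28=1)
  nb ##.##: next=#  (t=3,i=12, bit27=1)
  nb ##.#.: next=.  (t=2,i=3, bit26=0)
  nb ##..#: next=.  (t=0,i=6, bit25=0)
  nb ##...: next=.  (t=1,i=15, bit24=0)
  nb #.###: next=#  (t=3,i=0, bit23=1)
  nb #.##.: next=#  (t=2,i=1, bit22=1)
  nb #.#.#: next=#  (t=0,i=10, bit21=1)
  nb #.#..: next=.  (t=0,i=12, bit20=0)
  nb #..##: next=.  (t=0,i=3, bit19=0)
  nb #..#.: next=#  (t=0,i=7, bit18=1)
  nb #...#: next=.  (t=2,i=6, bit17=0)
  nb #....: next=.  (t=0,i=19, bit16=0)
  nb .####: next=#  (t=2,i=9, bit15=1)
  nb .###.: next=#  (t=1,i=1, bit14=1)
  nb .##.#: next=#  (t=2,i=2, bit13=1)
  nb .##..: next=#  (t=0,i=5, bit12=1)
  nb .#.##: next=#  (t=2,i=0, bit11=1)
  nb .#.#.: next=.  (t=0,i=9, bit10=0)
  nb .#..#: next=#  (t=0,i=2, bit9=1)
  nb .#...: next=.  (t=0,i=18, bit8=0)
  nb ..###: next=.  (t=1,i=0, bit7=0)
  nb ..##.: next=.  (t=0,i=4, bit6=0)
  nb ..#.#: next=.  (t=0,i=8, bit5=0)
  nb ..#..: next=#  (t=0,i=1, bit4=1)
  nb ...##: next=#  (t=1,i=21, bit3=1)
  nb ...#.: next=#  (t=0,i=0, bit2=1)
  nb ....#: next=.  (t=0,i=21, bit1=0)
  nb .....: next=.  (t=0,i=20, bit0=0)
  bits 01111000111001001111101000011100 = 2028272156

2028272156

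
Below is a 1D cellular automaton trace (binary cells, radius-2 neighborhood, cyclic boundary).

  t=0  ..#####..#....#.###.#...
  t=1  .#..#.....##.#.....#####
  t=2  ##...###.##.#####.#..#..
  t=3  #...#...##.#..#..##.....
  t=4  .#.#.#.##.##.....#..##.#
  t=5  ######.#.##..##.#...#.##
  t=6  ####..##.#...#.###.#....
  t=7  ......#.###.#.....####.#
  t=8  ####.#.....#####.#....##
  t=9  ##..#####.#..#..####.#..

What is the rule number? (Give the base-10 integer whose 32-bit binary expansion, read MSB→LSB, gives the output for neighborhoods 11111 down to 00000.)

  nb #####: next=#  (t=0,i=4, bit31=1)
  nb ####.: next=.  (t=0,i=5, bit30=0)
  nb ###.#: next=.  (t=0,i=18, bit29=0)
  nb ###..: next=.  (t=0,i=6, bit28=0)
  nb ##.##: next=#  (t=2,i=8, bit27=1)
  nb ##.#.: next=#  (t=0,i=19, bit26=1)
  nb ##..#: next=.  (t=0,i=7, bit25=0)
  nb ##...: next=.  (t=2,i=2, bit24=0)
  nb #.###: next=.  (t=0,i=16, bit23=0)
  nb #.##.: next=#  (t=2,i=9, bit22=1)
  nb #.#.#: next=#  (t=4,i=1, bit21=1)
  nb #.#..: next=#  (t=0,i=20, bit20=1)
  nb #..##: next=.  (t=2,i=23, bit19=0)
  nb #..#.: next=.  (t=0,i=8, bit18=0)
  nb #...#: next=.  (t=2,i=3, bit17=0)
  nb #....: next=#  (t=0,i=11, bit16=1)
  nb .####: next=.  (t=0,i=3, bit15=0)
  nb .###.: next=.  (t=0,i=17, bit14=0)
  nb .##.#: next=.  (t=1,i=11, bit13=0)
  nb .##..: next=.  (t=2,i=1, bit12=0)
  nb .#.##: next=.  (t=0,i=15, bit11=0)
  nb .#.#.: next=#  (t=4,i=0, bit10=1)
  nb .#..#: next=.  (t=1,i=2, bit9=0)
  nb .#...: next=#  (t=0,i=10, bit8=1)
  nb ..###: next=.  (t=0,i=2, bit7=0)
  nb ..##.: next=#  (t=1,i=10, bit6=1)
  nb ..#.#: next=.  (t=0,i=14, bit5=0)
  nb ..#..: next=.  (t=0,i=9, bit4=0)
  nb ...##: next=#  (t=0,i=1, bit3=1)
  nb ...#.: next=#  (t=0,i=13, bit2=1)
  nb ....#: next=.  (t=0,i=0, bit1=0)
  nb .....: next=#  (t=0,i=23, bit0=1)
  bits 10001100011100010000010101001101 = 2356217165

2356217165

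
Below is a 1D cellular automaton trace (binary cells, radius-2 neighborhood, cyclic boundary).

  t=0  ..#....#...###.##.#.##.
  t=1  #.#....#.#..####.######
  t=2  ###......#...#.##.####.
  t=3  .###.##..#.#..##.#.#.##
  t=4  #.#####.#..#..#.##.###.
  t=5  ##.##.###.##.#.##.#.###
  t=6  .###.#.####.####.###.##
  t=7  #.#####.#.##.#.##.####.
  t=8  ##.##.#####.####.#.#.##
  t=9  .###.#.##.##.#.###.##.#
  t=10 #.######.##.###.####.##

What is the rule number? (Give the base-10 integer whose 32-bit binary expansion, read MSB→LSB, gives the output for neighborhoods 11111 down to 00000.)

  #####|#  b31=1 t=1,i=19
  ####.|.  b30=0 t=1,i=14
  ###.#|#  b29=1 t=0,i=13
  ###..|#  b28=1 t=2,i=2
  ##.##|#  b27=1 t=0,i=14
  ##.#.|#  b26=1 t=0,i=17
  ##..#|.  b25=0 t=3,i=7
  ##...|#  b24=1 t=0,i=22
  #.###|.  b23=0 t=1,i=17
  #.##.|#  b22=1 t=0,i=15
  #.#.#|#  b21=1 t=0,i=18
  #.#..|#  b20=1 t=1,i=2
  #..##|.  b19=0 t=1,i=11
  #..#.|#  b18=1 t=3,i=8
  #...#|#  b17=1 t=0,i=0
  #....|.  b16=0 t=0,i=4
  .####|#  b15=1 t=1,i=13
  .###.|#  b14=1 t=0,i=12
  .##.#|.  b13=0 t=0,i=16
  .##..|#  b12=1 t=0,i=21
  .#.##|#  b11=1 t=0,i=19
  .#.#.|.  b10=0 t=1,i=8
  .#..#|.  b9=0 t=1,i=10
  .#...|.  b8=0 t=0,i=3
  ..###|.  b7=0 t=0,i=11
  ..##.|#  b6=1 t=3,i=14
  ..#.#|.  b5=0 t=1,i=7
  ..#..|#  b4=1 t=0,i=2
  ...##|.  b3=0 t=0,i=10
  ...#.|.  b2=0 t=0,i=1
  ....#|.  b1=0 t=0,i=5
  .....|#  b0=1 t=2,i=5
  bits 10111101011101101101100001010001 = 3178682449

3178682449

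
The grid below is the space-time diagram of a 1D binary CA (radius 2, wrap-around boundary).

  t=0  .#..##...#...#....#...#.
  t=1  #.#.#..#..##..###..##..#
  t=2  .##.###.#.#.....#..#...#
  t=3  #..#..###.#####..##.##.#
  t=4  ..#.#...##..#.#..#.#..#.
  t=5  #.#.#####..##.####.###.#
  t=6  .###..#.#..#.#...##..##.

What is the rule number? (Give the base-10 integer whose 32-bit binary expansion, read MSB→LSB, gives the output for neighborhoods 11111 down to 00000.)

  ##### -> #   bit 31 = 1  t=3,i=12
  ####. -> .   bit 30 = 0  t=3,i=13
  ###.# -> #   bit 29 = 1  t=2,i=6
  ###.. -> #   bit 28 = 1  t=1,i=16
  ##.## -> #   bit 27 = 1  t=2,i=3
  ##.#. -> #   bit 26 = 1  t=1,i=1
  ##..# -> .   bit 25 = 0  t=1,i=12
  ##... -> .   bit 24 = 0  t=0,i=6
  #.### -> .   bit 23 = 0  t=2,i=4
  #.##. -> .   bit 22 = 0  t=2,i=1
  #.#.# -> #   bit 21 = 1  t=1,i=2
  #.#.. -> #   bit 20 = 1  t=1,i=4
  #..## -> .   bit 19 = 0  t=0,i=3
  #..#. -> #   bit 18 = 1  t=0,i=0
  #...# -> #   bit 17 = 1  t=0,i=7
  #.... -> #   bit 16 = 1  t=0,i=15
  .#### -> .   bit 15 = 0  t=3,i=11
  .###. -> .   bit 14 = 0  t=1,i=15
  .##.# -> .   bit 13 = 0  t=1,i=0
  .##.. -> .   bit 12 = 0  t=0,i=5
  .#.## -> #   bit 11 = 1  t=2,i=0
  .#.#. -> .   bit 10 = 0  t=1,i=3
  .#..# -> #   bit 9 = 1  t=0,i=2
  .#... -> #   bit 8 = 1  t=0,i=10
  ..### -> .   bit 7 = 0  t=1,i=14
  ..##. -> #   bit 6 = 1  t=0,i=4
  ..#.# -> #   bit 5 = 1  t=2,i=23
  ..#.. -> .   bit 4 = 0  t=0,i=1
  ...## -> #   bit 3 = 1  t=4,i=7
  ...#. -> .   bit 2 = 0  t=0,i=8
  ....# -> #   bit 1 = 1  t=0,i=16
  ..... -> #   bit 0 = 1  t=2,i=13
  bits 10111100001101110000101101101011 = 3157724011

3157724011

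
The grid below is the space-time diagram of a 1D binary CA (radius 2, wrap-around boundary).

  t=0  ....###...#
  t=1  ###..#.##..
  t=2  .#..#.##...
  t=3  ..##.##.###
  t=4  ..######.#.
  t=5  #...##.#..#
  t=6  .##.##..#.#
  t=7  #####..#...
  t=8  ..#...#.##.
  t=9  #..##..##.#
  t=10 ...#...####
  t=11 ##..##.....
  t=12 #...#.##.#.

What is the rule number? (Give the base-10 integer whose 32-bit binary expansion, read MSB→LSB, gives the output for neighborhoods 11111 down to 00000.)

2840030018

  nb #####: next=#  (t=4,i=4, bit31=1)
  nb ####.: next=.  (t=4,i=6, bit30=0)
  nb ###.#: next=#  (t=4,i=7, bit29=1)
  nb ###..: next=.  (t=0,i=6, bit28=0)
  nb ##.##: next=#  (t=3,i=4, bit27=1)
  nb ##.#.: next=.  (t=4,i=8, bit26=0)
  nb ##..#: next=.  (t=1,i=3, bit25=0)
  nb ##...: next=#  (t=0,i=7, bit24=1)
  nb #.###: next=.  (t=3,i=8, bit23=0)
  nb #.##.: next=#  (t=1,i=7, bit22=1)
  nb #.#.#: next=.  (t=6,i=10, bit21=0)
  nb #.#..: next=.  (t=4,i=9, bit20=0)
  nb #..##: next=.  (t=1,i=10, bit19=0)
  nb #..#.: next=#  (t=1,i=4, bit18=1)
  nb #...#: next=#  (t=0,i=8, bit17=1)
  nb #....: next=#  (t=0,i=1, bit16=1)
  nb .####: next=.  (t=4,i=3, bit15=0)
  nb .###.: next=#  (t=0,i=5, bit14=1)
  nb .##.#: next=#  (t=3,i=3, bit13=1)
  nb .##..: next=.  (t=1,i=8, bit12=0)
  nb .#.##: next=#  (t=1,i=6, bit11=1)
  nb .#.#.: next=.  (t=6,i=9, bit10=0)
  nb .#..#: next=#  (t=2,i=2, bit9=1)
  nb .#...: next=#  (t=0,i=0, bit8=1)
  nb ..###: next=.  (t=0,i=4, bit7=0)
  nb ..##.: next=#  (t=3,i=2, bit6=1)
  nb ..#.#: next=.  (t=1,i=5, bit5=0)
  nb ..#..: next=.  (t=0,i=10, bit4=0)
  nb ...##: next=.  (t=0,i=3, bit3=0)
  nb ...#.: next=.  (t=0,i=9, bit2=0)
  nb ....#: next=#  (t=0,i=2, bit1=1)
  nb .....: next=.  (t=11,i=8, bit0=0)
  bits 10101001010001110110101101000010 = 2840030018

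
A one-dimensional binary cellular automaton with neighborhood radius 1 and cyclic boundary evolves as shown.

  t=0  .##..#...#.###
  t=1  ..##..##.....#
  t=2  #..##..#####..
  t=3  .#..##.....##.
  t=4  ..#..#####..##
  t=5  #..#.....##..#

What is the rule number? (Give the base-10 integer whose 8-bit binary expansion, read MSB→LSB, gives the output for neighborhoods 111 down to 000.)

  [7] ### => .  t=0,i=12
  [6] ##. => #  t=0,i=2
  [5] #.# => .  t=0,i=0
  [4] #.. => #  t=0,i=3
  [3] .## => .  t=0,i=1
  [2] .#. => .  t=0,i=5
  [1] ..# => .  t=0,i=4
  [0] ... => #  t=0,i=7
  bits 01010001 = 81

81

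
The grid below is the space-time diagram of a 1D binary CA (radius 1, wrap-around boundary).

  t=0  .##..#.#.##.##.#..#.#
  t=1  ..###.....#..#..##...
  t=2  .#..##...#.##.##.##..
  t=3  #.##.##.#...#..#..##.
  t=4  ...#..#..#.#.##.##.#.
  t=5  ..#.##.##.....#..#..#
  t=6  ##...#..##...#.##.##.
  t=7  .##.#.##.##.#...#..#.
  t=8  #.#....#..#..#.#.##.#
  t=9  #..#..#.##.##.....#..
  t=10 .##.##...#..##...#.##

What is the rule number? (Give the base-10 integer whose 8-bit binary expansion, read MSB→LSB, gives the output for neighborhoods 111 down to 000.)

82

  nb ###: next=.  (t=1,i=3, bit7=0)
  nb ##.: next=#  (t=0,i=2, bit6=1)
  nb #.#: next=.  (t=0,i=0, bit5=0)
  nb #..: next=#  (t=0,i=3, bit4=1)
  nb .##: next=.  (t=0,i=1, bit3=0)
  nb .#.: next=.  (t=0,i=5, bit2=0)
  nb ..#: next=#  (t=0,i=4, bit1=1)
  nb ...: next=.  (t=1,i=0, bit0=0)
  bits 01010010 = 82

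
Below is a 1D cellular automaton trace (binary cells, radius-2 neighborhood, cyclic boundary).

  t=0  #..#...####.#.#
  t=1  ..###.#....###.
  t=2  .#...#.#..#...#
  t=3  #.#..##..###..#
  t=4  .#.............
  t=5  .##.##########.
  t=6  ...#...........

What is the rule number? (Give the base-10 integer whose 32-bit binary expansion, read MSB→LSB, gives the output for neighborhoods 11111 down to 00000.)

220466489

  #####|.  b31=0 t=5,i=6
  ####.|.  b30=0 t=0,i=9
  ###.#|.  b29=0 t=0,i=10
  ###..|.  b28=0 t=1,i=13
  ##.##|#  b27=1 t=5,i=3
  ##.#.|#  b26=1 t=0,i=11
  ##..#|.  b25=0 t=0,i=1
  ##...|#  b24=1 t=1,i=14
  #.###|.  b23=0 t=5,i=4
  #.##.|.  b22=0 t=0,i=14
  #.#.#|#  b21=1 t=0,i=12
  #.#..|.  b20=0 t=1,i=6
  #..##|.  b19=0 t=3,i=4
  #..#.|#  b18=1 t=0,i=2
  #...#|.  b17=0 t=0,i=5
  #....|.  b16=0 t=1,i=8
  .####|.  b15=0 t=0,i=8
  .###.|.  b14=0 t=1,i=3
  .##.#|.  b13=0 t=3,i=0
  .##..|.  b12=0 t=0,i=0
  .#.##|#  b11=1 t=0,i=13
  .#.#.|#  b10=1 t=2,i=0
  .#..#|.  b9=0 t=2,i=8
  .#...|#  b8=1 t=0,i=4
  ..###|.  b7=0 t=0,i=7
  ..##.|.  b6=0 t=3,i=5
  ..#.#|#  b5=1 t=2,i=5
  ..#..|#  b4=1 t=0,i=3
  ...##|#  b3=1 t=0,i=6
  ...#.|.  b2=0 t=2,i=4
  ....#|.  b1=0 t=1,i=9
  .....|#  b0=1 t=4,i=4
  bits 00001101001001000000110100111001 = 220466489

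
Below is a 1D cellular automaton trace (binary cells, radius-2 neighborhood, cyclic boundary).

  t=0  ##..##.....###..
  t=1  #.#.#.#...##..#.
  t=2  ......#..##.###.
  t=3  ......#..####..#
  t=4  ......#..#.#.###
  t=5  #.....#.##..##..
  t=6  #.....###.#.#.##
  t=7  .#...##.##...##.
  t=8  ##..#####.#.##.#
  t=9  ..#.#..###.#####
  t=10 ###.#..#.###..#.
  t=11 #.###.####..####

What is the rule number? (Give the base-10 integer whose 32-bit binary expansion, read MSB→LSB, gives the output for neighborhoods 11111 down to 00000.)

  ##### -> .   bit 31 = 0  t=8,i=6
  ####. -> #   bit 30 = 1  t=3,i=11
  ###.# -> #   bit 29 = 1  t=6,i=8
  ###.. -> .   bit 28 = 0  t=0,i=13
  ##.## -> #   bit 27 = 1  t=2,i=11
  ##.#. -> #   bit 26 = 1  t=6,i=9
  ##..# -> #   bit 25 = 1  t=0,i=2
  ##... -> #   bit 24 = 1  t=0,i=6
  #.### -> #   bit 23 = 1  t=2,i=12
  #.##. -> #   bit 22 = 1  t=5,i=8
  #.#.# -> .   bit 21 = 0  t=1,i=0
  #.#.. -> #   bit 20 = 1  t=1,i=6
  #..## -> .   bit 19 = 0  t=0,i=3
  #..#. -> #   bit 18 = 1  t=1,i=13
  #...# -> .   bit 17 = 0  t=1,i=8
  #.... -> .   bit 16 = 0  t=0,i=7
  .#### -> .   bit 15 = 0  t=3,i=10
  .###. -> .   bit 14 = 0  t=0,i=12
  .##.# -> #   bit 13 = 1  t=2,i=10
  .##.. -> .   bit 12 = 0  t=0,i=1
  .#.## -> #   bit 11 = 1  t=4,i=12
  .#.#. -> .   bit 10 = 0  t=1,i=1
  .#..# -> .   bit 9 = 0  t=2,i=7
  .#... -> .   bit 8 = 0  t=1,i=7
  ..### -> #   bit 7 = 1  t=0,i=11
  ..##. -> #   bit 6 = 1  t=0,i=0
  ..#.# -> #   bit 5 = 1  t=1,i=14
  ..#.. -> #   bit 4 = 1  t=2,i=6
  ...## -> #   bit 3 = 1  t=0,i=10
  ...#. -> .   bit 2 = 0  t=2,i=5
  ....# -> .   bit 1 = 0  t=0,i=9
  ..... -> .   bit 0 = 0  t=0,i=8
  bits 01101111110101000010100011111000 = 1876175096

1876175096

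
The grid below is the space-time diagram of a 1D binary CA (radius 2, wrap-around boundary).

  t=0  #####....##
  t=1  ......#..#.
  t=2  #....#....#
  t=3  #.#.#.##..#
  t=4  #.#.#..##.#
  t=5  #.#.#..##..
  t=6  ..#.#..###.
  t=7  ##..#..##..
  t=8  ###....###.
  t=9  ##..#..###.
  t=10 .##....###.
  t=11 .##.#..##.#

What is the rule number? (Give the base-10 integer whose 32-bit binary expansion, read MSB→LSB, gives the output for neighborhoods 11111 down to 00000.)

582185412

  #####|.  b31=0 t=0,i=0
  ####.|.  b30=0 t=0,i=3
  ###.#|#  b29=1 t=8,i=9
  ###..|.  b28=0 t=0,i=4
  ##.##|.  b27=0 t=4,i=9
  ##.#.|.  b26=0 t=3,i=1
  ##..#|#  b25=1 t=3,i=8
  ##...|.  b24=0 t=0,i=5
  #.###|#  b23=1 t=8,i=0
  #.##.|.  b22=0 t=3,i=6
  #.#.#|#  b21=1 t=3,i=2
  #.#..|#  b20=1 t=4,i=4
  #..##|.  b19=0 t=3,i=9
  #..#.|.  b18=0 t=1,i=8
  #...#|#  b17=1 t=6,i=0
  #....|#  b16=1 t=0,i=6
  .####|.  b15=0 t=0,i=10
  .###.|#  b14=1 t=6,i=8
  .##.#|#  b13=1 t=3,i=0
  .##..|#  b12=1 t=2,i=0
  .#.##|.  b11=0 t=3,i=5
  .#.#.|.  b10=0 t=3,i=3
  .#..#|.  b9=0 t=1,i=7
  .#...|#  b8=1 t=1,i=10
  ..###|#  b7=1 t=0,i=9
  ..##.|#  b6=1 t=2,i=10
  ..#.#|.  b5=0 t=5,i=0
  ..#..|.  b4=0 t=1,i=6
  ...##|.  b3=0 t=0,i=8
  ...#.|#  b2=1 t=1,i=5
  ....#|.  b1=0 t=0,i=7
  .....|.  b0=0 t=1,i=1
  bits 00100010101100110111000111000100 = 582185412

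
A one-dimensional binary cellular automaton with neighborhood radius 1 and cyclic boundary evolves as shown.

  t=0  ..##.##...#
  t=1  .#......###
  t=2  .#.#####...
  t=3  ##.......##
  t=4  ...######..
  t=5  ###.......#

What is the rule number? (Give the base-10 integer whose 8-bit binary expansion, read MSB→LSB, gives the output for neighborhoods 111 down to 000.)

7

  [7] ### => .  t=1,i=9
  [6] ##. => .  t=0,i=3
  [5] #.# => .  t=0,i=4
  [4] #.. => .  t=0,i=0
  [3] .## => .  t=0,i=2
  [2] .#. => #  t=0,i=10
  [1] ..# => #  t=0,i=1
  [0] ... => #  t=0,i=8
  bits 00000111 = 7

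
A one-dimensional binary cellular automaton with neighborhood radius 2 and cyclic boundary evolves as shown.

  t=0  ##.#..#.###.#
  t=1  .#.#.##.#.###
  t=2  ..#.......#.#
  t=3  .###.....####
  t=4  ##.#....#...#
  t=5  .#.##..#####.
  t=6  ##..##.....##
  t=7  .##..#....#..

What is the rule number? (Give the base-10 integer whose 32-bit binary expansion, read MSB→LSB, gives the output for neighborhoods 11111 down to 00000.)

982914364

  #####|.  b31=0 t=5,i=9
  ####.|.  b30=0 t=3,i=11
  ###.#|#  b29=1 t=0,i=1
  ###..|#  b28=1 t=3,i=3
  ##.##|#  b27=1 t=0,i=11
  ##.#.|.  b26=0 t=0,i=2
  ##..#|#  b25=1 t=5,i=5
  ##...|.  b24=0 t=3,i=4
  #.###|#  b23=1 t=0,i=8
  #.##.|.  b22=0 t=1,i=5
  #.#.#|.  b21=0 t=1,i=1
  #.#..|#  b20=1 t=0,i=3
  #..##|.  b19=0 t=5,i=6
  #..#.|#  b18=1 t=0,i=5
  #...#|#  b17=1 t=4,i=10
  #....|.  b16=0 t=2,i=4
  .####|.  b15=0 t=3,i=10
  .###.|.  b14=0 t=0,i=0
  .##.#|.  b13=0 t=1,i=6
  .##..|#  b12=1 t=5,i=4
  .#.##|.  b11=0 t=0,i=7
  .#.#.|#  b10=1 t=1,i=2
  .#..#|.  b9=0 t=0,i=4
  .#...|#  b8=1 t=2,i=3
  ..###|.  b7=0 t=3,i=9
  ..##.|.  b6=0 t=6,i=4
  ..#.#|#  b5=1 t=0,i=6
  ..#..|#  b4=1 t=2,i=2
  ...##|#  b3=1 t=3,i=8
  ...#.|#  b2=1 t=2,i=9
  ....#|.  b1=0 t=2,i=8
  .....|.  b0=0 t=2,i=5
  bits 00111010100101100001010100111100 = 982914364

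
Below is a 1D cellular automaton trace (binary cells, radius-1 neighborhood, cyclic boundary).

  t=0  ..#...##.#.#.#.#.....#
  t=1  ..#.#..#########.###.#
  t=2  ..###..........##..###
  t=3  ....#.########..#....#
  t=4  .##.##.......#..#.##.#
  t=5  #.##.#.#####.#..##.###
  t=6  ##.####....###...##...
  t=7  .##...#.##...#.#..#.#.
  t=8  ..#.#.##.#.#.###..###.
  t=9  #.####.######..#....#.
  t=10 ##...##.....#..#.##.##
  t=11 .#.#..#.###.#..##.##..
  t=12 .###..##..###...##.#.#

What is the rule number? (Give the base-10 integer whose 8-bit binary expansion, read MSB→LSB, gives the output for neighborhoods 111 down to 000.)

  ###|.  b7=0 t=1,i=8
  ##.|#  b6=1 t=0,i=7
  #.#|#  b5=1 t=0,i=8
  #..|.  b4=0 t=0,i=0
  .##|.  b3=0 t=0,i=6
  .#.|#  b2=1 t=0,i=2
  ..#|.  b1=0 t=0,i=1
  ...|#  b0=1 t=0,i=4
  bits 01100101 = 101

101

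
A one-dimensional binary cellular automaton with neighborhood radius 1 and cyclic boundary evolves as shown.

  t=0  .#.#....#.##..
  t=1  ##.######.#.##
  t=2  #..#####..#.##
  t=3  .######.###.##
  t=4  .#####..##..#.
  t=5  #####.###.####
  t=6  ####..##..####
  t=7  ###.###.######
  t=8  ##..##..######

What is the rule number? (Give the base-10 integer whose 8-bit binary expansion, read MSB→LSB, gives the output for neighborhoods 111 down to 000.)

159

  ###|#  b7=1 t=1,i=0
  ##.|.  b6=0 t=0,i=11
  #.#|.  b5=0 t=0,i=2
  #..|#  b4=1 t=0,i=4
  .##|#  b3=1 t=0,i=10
  .#.|#  b2=1 t=0,i=1
  ..#|#  b1=1 t=0,i=0
  ...|#  b0=1 t=0,i=5
  bits 10011111 = 159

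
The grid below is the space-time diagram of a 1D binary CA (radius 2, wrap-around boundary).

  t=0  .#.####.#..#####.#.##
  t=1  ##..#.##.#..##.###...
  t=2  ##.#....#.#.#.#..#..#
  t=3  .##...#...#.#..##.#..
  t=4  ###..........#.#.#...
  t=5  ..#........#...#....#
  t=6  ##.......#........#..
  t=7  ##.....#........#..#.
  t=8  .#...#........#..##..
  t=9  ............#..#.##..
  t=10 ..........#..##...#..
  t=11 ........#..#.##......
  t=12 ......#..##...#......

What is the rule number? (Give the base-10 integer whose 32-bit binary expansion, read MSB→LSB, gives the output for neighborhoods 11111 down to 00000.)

  ##### -> #   bit 31 = 1  t=0,i=13
  ####. -> .   bit 30 = 0  t=0,i=5
  ###.# -> #   bit 29 = 1  t=0,i=6
  ###.. -> #   bit 28 = 1  t=1,i=17
  ##.## -> #   bit 27 = 1  t=1,i=14
  ##.#. -> #   bit 26 = 1  t=0,i=0
  ##..# -> .   bit 25 = 0  t=1,i=2
  ##... -> .   bit 24 = 0  t=1,i=18
  #.### -> .   bit 23 = 0  t=0,i=3
  #.##. -> .   bit 22 = 0  t=0,i=19
  #.#.# -> #   bit 21 = 1  t=0,i=1
  #.#.. -> .   bit 20 = 0  t=0,i=8
  #..## -> .   bit 19 = 0  t=0,i=10
  #..#. -> #   bit 18 = 1  t=1,i=3
  #...# -> .   bit 17 = 0  t=1,i=19
  #.... -> .   bit 16 = 0  t=2,i=5
  .#### -> #   bit 15 = 1  t=0,i=4
  .###. -> .   bit 14 = 0  t=1,i=16
  .##.# -> .   bit 13 = 0  t=0,i=20
  .##.. -> #   bit 12 = 1  t=1,i=1
  .#.## -> .   bit 11 = 0  t=0,i=2
  .#.#. -> .   bit 10 = 0  t=2,i=9
  .#..# -> #   bit 9 = 1  t=0,i=9
  .#... -> .   bit 8 = 0  t=2,i=4
  ..### -> .   bit 7 = 0  t=0,i=11
  ..##. -> #   bit 6 = 1  t=1,i=0
  ..#.# -> .   bit 5 = 0  t=1,i=4
  ..#.. -> .   bit 4 = 0  t=2,i=17
  ...## -> #   bit 3 = 1  t=1,i=20
  ...#. -> .   bit 2 = 0  t=2,i=7
  ....# -> #   bit 1 = 1  t=2,i=6
  ..... -> .   bit 0 = 0  t=4,i=5
  bits 10111100001001001001001001001010 = 3156513354

3156513354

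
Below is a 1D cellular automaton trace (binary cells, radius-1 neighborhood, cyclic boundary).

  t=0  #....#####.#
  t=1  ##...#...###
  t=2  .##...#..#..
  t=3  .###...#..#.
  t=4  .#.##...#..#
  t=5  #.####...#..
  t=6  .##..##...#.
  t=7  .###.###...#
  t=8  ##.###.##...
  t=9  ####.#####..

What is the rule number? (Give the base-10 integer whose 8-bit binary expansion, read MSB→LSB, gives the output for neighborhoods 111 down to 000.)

120

  ###|.  b7=0 t=0,i=6
  ##.|#  b6=1 t=0,i=0
  #.#|#  b5=1 t=0,i=10
  #..|#  b4=1 t=0,i=1
  .##|#  b3=1 t=0,i=5
  .#.|.  b2=0 t=1,i=5
  ..#|.  b1=0 t=0,i=4
  ...|.  b0=0 t=0,i=2
  bits 01111000 = 120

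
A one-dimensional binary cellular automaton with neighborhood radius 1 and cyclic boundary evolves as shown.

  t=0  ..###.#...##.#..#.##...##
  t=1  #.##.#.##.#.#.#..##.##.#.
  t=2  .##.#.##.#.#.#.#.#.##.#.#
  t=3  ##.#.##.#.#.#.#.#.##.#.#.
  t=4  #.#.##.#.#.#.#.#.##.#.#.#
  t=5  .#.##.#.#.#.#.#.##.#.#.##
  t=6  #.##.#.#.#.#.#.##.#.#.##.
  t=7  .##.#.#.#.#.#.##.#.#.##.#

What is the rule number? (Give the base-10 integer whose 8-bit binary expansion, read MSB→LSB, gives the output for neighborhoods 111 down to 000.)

185

  ### -> #   bit 7 = 1  t=0,i=3
  ##. -> .   bit 6 = 0  t=0,i=4
  #.# -> #   bit 5 = 1  t=0,i=5
  #.. -> #   bit 4 = 1  t=0,i=0
  .## -> #   bit 3 = 1  t=0,i=2
  .#. -> .   bit 2 = 0  t=0,i=6
  ..# -> .   bit 1 = 0  t=0,i=1
  ... -> #   bit 0 = 1  t=0,i=8
  bits 10111001 = 185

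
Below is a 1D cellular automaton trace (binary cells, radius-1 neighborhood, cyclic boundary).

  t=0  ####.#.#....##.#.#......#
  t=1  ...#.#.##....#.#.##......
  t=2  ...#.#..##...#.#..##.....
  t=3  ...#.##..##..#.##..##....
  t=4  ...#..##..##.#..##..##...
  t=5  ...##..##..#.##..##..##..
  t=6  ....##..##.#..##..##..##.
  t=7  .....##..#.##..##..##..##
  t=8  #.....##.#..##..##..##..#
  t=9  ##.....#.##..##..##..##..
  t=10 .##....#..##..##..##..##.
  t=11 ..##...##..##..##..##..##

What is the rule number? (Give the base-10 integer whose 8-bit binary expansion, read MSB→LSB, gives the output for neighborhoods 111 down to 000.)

  ###|.  b7=0 t=0,i=0
  ##.|#  b6=1 t=0,i=3
  #.#|.  b5=0 t=0,i=4
  #..|#  b4=1 t=0,i=8
  .##|.  b3=0 t=0,i=12
  .#.|#  b2=1 t=0,i=5
  ..#|.  b1=0 t=0,i=11
  ...|.  b0=0 t=0,i=9
  bits 01010100 = 84

84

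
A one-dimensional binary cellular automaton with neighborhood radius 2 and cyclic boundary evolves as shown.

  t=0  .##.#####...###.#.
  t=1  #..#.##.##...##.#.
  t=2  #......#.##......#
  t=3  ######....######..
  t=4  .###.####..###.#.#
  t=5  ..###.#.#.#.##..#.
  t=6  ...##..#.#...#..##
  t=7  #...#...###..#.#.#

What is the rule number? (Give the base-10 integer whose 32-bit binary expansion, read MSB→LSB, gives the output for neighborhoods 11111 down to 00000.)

  nb #####: next=#  (t=0,i=6, bit31=1)
  nb ####.: next=.  (t=0,i=7, bit30=0)
  nb ###.#: next=#  (t=0,i=14, bit29=1)
  nb ###..: next=#  (t=0,i=8, bit28=1)
  nb ##.##: next=#  (t=0,i=3, bit27=1)
  nb ##.#.: next=.  (t=0,i=15, bit26=0)
  nb ##..#: next=.  (t=3,i=16, bit25=0)
  nb ##...: next=#  (t=0,i=9, bit24=1)
  nb #.###: next=.  (t=0,i=4, bit23=0)
  nb #.##.: next=.  (t=1,i=5, bit22=0)
  nb #.#.#: next=.  (t=1,i=16, bit21=0)
  nb #.#..: next=#  (t=0,i=16, bit20=1)
  nb #..##: next=#  (t=0,i=0, bit19=1)
  nb #..#.: next=.  (t=1,i=2, bit18=0)
  nb #...#: next=.  (t=0,i=10, bit17=0)
  nb #....: next=#  (t=2,i=2, bit16=1)
  nb .####: next=#  (t=0,i=5, bit15=1)
  nb .###.: next=#  (t=0,i=13, bit14=1)
  nb .##.#: next=.  (t=0,i=2, bit13=0)
  nb .##..: next=#  (t=1,i=9, bit12=1)
  nb .#.##: next=.  (t=1,i=4, bit11=0)
  nb .#.#.: next=#  (t=1,i=17, bit10=1)
  nb .#..#: next=.  (t=0,i=17, bit9=0)
  nb .#...: next=#  (t=5,i=17, bit8=1)
  nb ..###: next=.  (t=0,i=12, bit7=0)
  nb ..##.: next=.  (t=0,i=1, bit6=0)
  nb ..#.#: next=.  (t=1,i=3, bit5=0)
  nb ..#..: next=#  (t=5,i=16, bit4=1)
  nb ...##: next=.  (t=0,i=11, bit3=0)
  nb ...#.: next=.  (t=2,i=6, bit2=0)
  nb ....#: next=#  (t=2,i=5, bit1=1)
  nb .....: next=#  (t=2,i=3, bit0=1)
  bits 10111001000110011101010100010011 = 3105477907

3105477907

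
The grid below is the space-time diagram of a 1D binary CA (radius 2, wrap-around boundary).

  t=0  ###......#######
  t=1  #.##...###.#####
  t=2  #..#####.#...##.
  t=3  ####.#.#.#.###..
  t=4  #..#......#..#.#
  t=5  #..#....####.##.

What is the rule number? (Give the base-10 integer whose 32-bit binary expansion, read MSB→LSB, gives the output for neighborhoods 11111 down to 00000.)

  [31] ##### => #  t=0,i=0
  [30] ####. => .  t=0,i=1
  [29] ###.# => #  t=1,i=0
  [28] ###.. => #  t=0,i=2
  [27] ##.## => .  t=1,i=1
  [26] ##.#. => .  t=2,i=8
  [25] ##..# => .  t=3,i=14
  [24] ##... => #  t=0,i=3
  [23] #.### => .  t=1,i=11
  [22] #.##. => .  t=1,i=2
  [21] #.#.# => .  t=3,i=5
  [20] #.#.. => #  t=2,i=0
  [19] #..## => #  t=2,i=2
  [18] #..#. => .  t=4,i=2
  [17] #...# => #  t=1,i=5
  [16] #.... => .  t=0,i=4
  [15] .#### => .  t=0,i=10
  [14] .###. => .  t=1,i=8
  [13] .##.# => .  t=2,i=14
  [12] .##.. => #  t=1,i=3
  [11] .#.## => #  t=3,i=10
  [10] .#.#. => .  t=3,i=6
  [9] .#..# => #  t=2,i=1
  [8] .#... => .  t=2,i=10
  [7] ..### => #  t=0,i=9
  [6] ..##. => #  t=2,i=13
  [5] ..#.# => #  t=4,i=13
  [4] ..#.. => #  t=4,i=3
  [3] ...## => #  t=0,i=8
  [2] ...#. => #  t=4,i=9
  [1] ....# => #  t=0,i=7
  [0] ..... => .  t=0,i=5
  bits 10110001000110100001101011111110 = 2971278078

2971278078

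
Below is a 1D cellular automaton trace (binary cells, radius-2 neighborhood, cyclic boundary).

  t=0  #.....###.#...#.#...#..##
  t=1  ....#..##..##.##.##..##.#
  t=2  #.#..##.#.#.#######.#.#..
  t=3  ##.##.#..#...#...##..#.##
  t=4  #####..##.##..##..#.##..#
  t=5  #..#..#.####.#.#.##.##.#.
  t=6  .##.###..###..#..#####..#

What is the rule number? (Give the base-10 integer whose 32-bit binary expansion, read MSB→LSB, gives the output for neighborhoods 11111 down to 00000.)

  nb #####: next=.  (t=2,i=14, bit31=0)
  nb ####.: next=#  (t=2,i=17, bit30=1)
  nb ###.#: next=#  (t=0,i=8, bit29=1)
  nb ###..: next=.  (t=0,i=0, bit28=0)
  nb ##.##: next=#  (t=1,i=13, bit27=1)
  nb ##.#.: next=.  (t=0,i=9, bit26=0)
  nb ##..#: next=.  (t=1,i=9, bit25=0)
  nb ##...: next=.  (t=0,i=1, bit24=0)
  nb #.###: next=.  (t=2,i=12, bit23=0)
  nb #.##.: next=#  (t=1,i=14, bit22=1)
  nb #.#.#: next=.  (t=2,i=8, bit21=0)
  nb #.#..: next=.  (t=0,i=10, bit20=0)
  nb #..##: next=#  (t=0,i=22, bit19=1)
  nb #..#.: next=#  (t=2,i=24, bit18=1)
  nb #...#: next=#  (t=0,i=12, bit17=1)
  nb #....: next=.  (t=0,i=2, bit16=0)
  nb .####: next=#  (t=2,i=13, bit15=1)
  nb .###.: next=#  (t=0,i=7, bit14=1)
  nb .##.#: next=#  (t=1,i=12, bit13=1)
  nb .##..: next=#  (t=1,i=8, bit12=1)
  nb .#.##: next=.  (t=2,i=11, bit11=0)
  nb .#.#.: next=#  (t=0,i=15, bit10=1)
  nb .#..#: next=#  (t=0,i=21, bit9=1)
  nb .#...: next=#  (t=0,i=11, bit8=1)
  nb ..###: next=.  (t=0,i=6, bit7=0)
  nb ..##.: next=.  (t=1,i=7, bit6=0)
  nb ..#.#: next=#  (t=0,i=14, bit5=1)
  nb ..#..: next=.  (t=0,i=20, bit4=0)
  nb ...##: next=.  (t=0,i=5, bit3=0)
  nb ...#.: next=.  (t=0,i=13, bit2=0)
  nb ....#: next=#  (t=0,i=4, bit1=1)
  nb .....: next=.  (t=0,i=3, bit0=0)
  bits 01101000010011101111011100100010 = 1750005538

1750005538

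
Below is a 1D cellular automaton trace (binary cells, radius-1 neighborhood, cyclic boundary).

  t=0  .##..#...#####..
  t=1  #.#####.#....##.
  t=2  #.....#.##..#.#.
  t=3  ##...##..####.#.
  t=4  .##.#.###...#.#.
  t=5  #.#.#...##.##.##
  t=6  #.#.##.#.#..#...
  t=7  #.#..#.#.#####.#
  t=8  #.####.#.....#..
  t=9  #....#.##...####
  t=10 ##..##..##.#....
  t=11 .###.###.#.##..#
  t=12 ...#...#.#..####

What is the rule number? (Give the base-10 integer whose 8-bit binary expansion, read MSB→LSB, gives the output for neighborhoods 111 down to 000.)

  [7] ### => .  t=0,i=10
  [6] ##. => #  t=0,i=2
  [5] #.# => .  t=1,i=1
  [4] #.. => #  t=0,i=3
  [3] .## => .  t=0,i=1
  [2] .#. => #  t=0,i=5
  [1] ..# => #  t=0,i=0
  [0] ... => .  t=0,i=7
  bits 01010110 = 86

86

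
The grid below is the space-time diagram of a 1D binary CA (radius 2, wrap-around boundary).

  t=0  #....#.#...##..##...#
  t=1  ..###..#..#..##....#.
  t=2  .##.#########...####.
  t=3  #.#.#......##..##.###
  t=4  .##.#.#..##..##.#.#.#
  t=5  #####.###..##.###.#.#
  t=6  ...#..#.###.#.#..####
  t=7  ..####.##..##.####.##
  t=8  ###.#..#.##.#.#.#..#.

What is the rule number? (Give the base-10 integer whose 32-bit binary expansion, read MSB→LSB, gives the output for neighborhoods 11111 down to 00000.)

1459432094

  [31] ##### => .  t=2,i=6
  [30] ####. => #  t=2,i=11
  [29] ###.# => .  t=3,i=0
  [28] ###.. => #  t=1,i=4
  [27] ##.## => .  t=2,i=3
  [26] ##.#. => #  t=3,i=1
  [25] ##..# => #  t=0,i=13
  [24] ##... => .  t=0,i=1
  [23] #.### => #  t=2,i=4
  [22] #.##. => #  t=4,i=1
  [21] #.#.# => #  t=3,i=2
  [20] #.#.. => #  t=0,i=7
  [19] #..## => #  t=0,i=14
  [18] #..#. => #  t=1,i=6
  [17] #...# => .  t=0,i=9
  [16] #.... => #  t=0,i=2
  [15] .#### => .  t=2,i=5
  [14] .###. => .  t=1,i=3
  [13] .##.# => #  t=2,i=2
  [12] .##.. => .  t=0,i=0
  [11] .#.## => #  t=4,i=0
  [10] .#.#. => .  t=0,i=6
  [9] .#..# => #  t=1,i=8
  [8] .#... => .  t=0,i=8
  [7] ..### => #  t=1,i=2
  [6] ..##. => .  t=0,i=11
  [5] ..#.# => .  t=0,i=5
  [4] ..#.. => #  t=1,i=7
  [3] ...## => #  t=0,i=10
  [2] ...#. => #  t=0,i=4
  [1] ....# => #  t=0,i=3
  [0] ..... => .  t=3,i=7
  bits 01010110111111010010101010011110 = 1459432094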